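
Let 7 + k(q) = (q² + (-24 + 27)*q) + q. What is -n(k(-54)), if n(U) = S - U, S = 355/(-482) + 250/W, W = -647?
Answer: 840173007/311854 ≈ 2694.1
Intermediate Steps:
S = -350185/311854 (S = 355/(-482) + 250/(-647) = 355*(-1/482) + 250*(-1/647) = -355/482 - 250/647 = -350185/311854 ≈ -1.1229)
k(q) = -7 + q² + 4*q (k(q) = -7 + ((q² + (-24 + 27)*q) + q) = -7 + ((q² + 3*q) + q) = -7 + (q² + 4*q) = -7 + q² + 4*q)
n(U) = -350185/311854 - U
-n(k(-54)) = -(-350185/311854 - (-7 + (-54)² + 4*(-54))) = -(-350185/311854 - (-7 + 2916 - 216)) = -(-350185/311854 - 1*2693) = -(-350185/311854 - 2693) = -1*(-840173007/311854) = 840173007/311854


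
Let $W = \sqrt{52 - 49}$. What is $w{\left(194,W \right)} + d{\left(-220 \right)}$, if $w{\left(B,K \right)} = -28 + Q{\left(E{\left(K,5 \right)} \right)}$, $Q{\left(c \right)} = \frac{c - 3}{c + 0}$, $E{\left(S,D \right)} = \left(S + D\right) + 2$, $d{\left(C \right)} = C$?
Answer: $- \frac{11383}{46} + \frac{3 \sqrt{3}}{46} \approx -247.34$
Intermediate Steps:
$E{\left(S,D \right)} = 2 + D + S$ ($E{\left(S,D \right)} = \left(D + S\right) + 2 = 2 + D + S$)
$Q{\left(c \right)} = \frac{-3 + c}{c}$
$W = \sqrt{3} \approx 1.732$
$w{\left(B,K \right)} = -28 + \frac{4 + K}{7 + K}$ ($w{\left(B,K \right)} = -28 + \frac{-3 + \left(2 + 5 + K\right)}{2 + 5 + K} = -28 + \frac{-3 + \left(7 + K\right)}{7 + K} = -28 + \frac{4 + K}{7 + K}$)
$w{\left(194,W \right)} + d{\left(-220 \right)} = \frac{3 \left(-64 - 9 \sqrt{3}\right)}{7 + \sqrt{3}} - 220 = -220 + \frac{3 \left(-64 - 9 \sqrt{3}\right)}{7 + \sqrt{3}}$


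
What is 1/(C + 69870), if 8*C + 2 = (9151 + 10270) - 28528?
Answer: 8/549851 ≈ 1.4549e-5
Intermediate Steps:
C = -9109/8 (C = -¼ + ((9151 + 10270) - 28528)/8 = -¼ + (19421 - 28528)/8 = -¼ + (⅛)*(-9107) = -¼ - 9107/8 = -9109/8 ≈ -1138.6)
1/(C + 69870) = 1/(-9109/8 + 69870) = 1/(549851/8) = 8/549851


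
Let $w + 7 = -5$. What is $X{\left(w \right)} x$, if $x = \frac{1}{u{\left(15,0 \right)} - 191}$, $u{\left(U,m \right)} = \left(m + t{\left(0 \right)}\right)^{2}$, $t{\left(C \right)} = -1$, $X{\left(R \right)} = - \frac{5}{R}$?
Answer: $- \frac{1}{456} \approx -0.002193$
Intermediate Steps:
$w = -12$ ($w = -7 - 5 = -12$)
$u{\left(U,m \right)} = \left(-1 + m\right)^{2}$ ($u{\left(U,m \right)} = \left(m - 1\right)^{2} = \left(-1 + m\right)^{2}$)
$x = - \frac{1}{190}$ ($x = \frac{1}{\left(-1 + 0\right)^{2} - 191} = \frac{1}{\left(-1\right)^{2} - 191} = \frac{1}{1 - 191} = \frac{1}{-190} = - \frac{1}{190} \approx -0.0052632$)
$X{\left(w \right)} x = - \frac{5}{-12} \left(- \frac{1}{190}\right) = \left(-5\right) \left(- \frac{1}{12}\right) \left(- \frac{1}{190}\right) = \frac{5}{12} \left(- \frac{1}{190}\right) = - \frac{1}{456}$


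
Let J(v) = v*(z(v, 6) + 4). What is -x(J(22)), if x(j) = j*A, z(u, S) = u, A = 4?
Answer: -2288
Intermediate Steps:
J(v) = v*(4 + v) (J(v) = v*(v + 4) = v*(4 + v))
x(j) = 4*j (x(j) = j*4 = 4*j)
-x(J(22)) = -4*22*(4 + 22) = -4*22*26 = -4*572 = -1*2288 = -2288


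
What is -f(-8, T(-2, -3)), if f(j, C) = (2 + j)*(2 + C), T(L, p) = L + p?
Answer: -18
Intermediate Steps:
f(j, C) = (2 + C)*(2 + j)
-f(-8, T(-2, -3)) = -(4 + 2*(-2 - 3) + 2*(-8) + (-2 - 3)*(-8)) = -(4 + 2*(-5) - 16 - 5*(-8)) = -(4 - 10 - 16 + 40) = -1*18 = -18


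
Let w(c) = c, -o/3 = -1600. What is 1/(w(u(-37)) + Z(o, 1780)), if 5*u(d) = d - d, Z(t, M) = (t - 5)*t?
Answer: 1/23016000 ≈ 4.3448e-8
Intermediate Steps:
o = 4800 (o = -3*(-1600) = 4800)
Z(t, M) = t*(-5 + t) (Z(t, M) = (-5 + t)*t = t*(-5 + t))
u(d) = 0 (u(d) = (d - d)/5 = (⅕)*0 = 0)
1/(w(u(-37)) + Z(o, 1780)) = 1/(0 + 4800*(-5 + 4800)) = 1/(0 + 4800*4795) = 1/(0 + 23016000) = 1/23016000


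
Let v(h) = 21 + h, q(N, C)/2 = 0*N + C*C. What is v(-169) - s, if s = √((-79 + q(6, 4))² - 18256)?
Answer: -148 - 3*I*√1783 ≈ -148.0 - 126.68*I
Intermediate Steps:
q(N, C) = 2*C² (q(N, C) = 2*(0*N + C*C) = 2*(0 + C²) = 2*C²)
s = 3*I*√1783 (s = √((-79 + 2*4²)² - 18256) = √((-79 + 2*16)² - 18256) = √((-79 + 32)² - 18256) = √((-47)² - 18256) = √(2209 - 18256) = √(-16047) = 3*I*√1783 ≈ 126.68*I)
v(-169) - s = (21 - 169) - 3*I*√1783 = -148 - 3*I*√1783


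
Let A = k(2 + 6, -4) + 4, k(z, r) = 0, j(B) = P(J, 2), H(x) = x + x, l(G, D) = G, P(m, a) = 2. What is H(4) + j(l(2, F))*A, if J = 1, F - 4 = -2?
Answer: 16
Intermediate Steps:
F = 2 (F = 4 - 2 = 2)
H(x) = 2*x
j(B) = 2
A = 4 (A = 0 + 4 = 4)
H(4) + j(l(2, F))*A = 2*4 + 2*4 = 8 + 8 = 16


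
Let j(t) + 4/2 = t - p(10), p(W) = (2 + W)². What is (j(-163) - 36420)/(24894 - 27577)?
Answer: 36729/2683 ≈ 13.690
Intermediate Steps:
j(t) = -146 + t (j(t) = -2 + (t - (2 + 10)²) = -2 + (t - 1*12²) = -2 + (t - 1*144) = -2 + (t - 144) = -2 + (-144 + t) = -146 + t)
(j(-163) - 36420)/(24894 - 27577) = ((-146 - 163) - 36420)/(24894 - 27577) = (-309 - 36420)/(-2683) = -36729*(-1/2683) = 36729/2683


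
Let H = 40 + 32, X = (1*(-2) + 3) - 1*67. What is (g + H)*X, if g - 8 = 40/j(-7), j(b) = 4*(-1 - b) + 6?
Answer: -5368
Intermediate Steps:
X = -66 (X = (-2 + 3) - 67 = 1 - 67 = -66)
j(b) = 2 - 4*b (j(b) = (-4 - 4*b) + 6 = 2 - 4*b)
H = 72
g = 28/3 (g = 8 + 40/(2 - 4*(-7)) = 8 + 40/(2 + 28) = 8 + 40/30 = 8 + 40*(1/30) = 8 + 4/3 = 28/3 ≈ 9.3333)
(g + H)*X = (28/3 + 72)*(-66) = (244/3)*(-66) = -5368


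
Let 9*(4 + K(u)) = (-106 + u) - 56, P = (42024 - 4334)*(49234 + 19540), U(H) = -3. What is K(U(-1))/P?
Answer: -67/7776276180 ≈ -8.6160e-9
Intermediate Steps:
P = 2592092060 (P = 37690*68774 = 2592092060)
K(u) = -22 + u/9 (K(u) = -4 + ((-106 + u) - 56)/9 = -4 + (-162 + u)/9 = -4 + (-18 + u/9) = -22 + u/9)
K(U(-1))/P = (-22 + (⅑)*(-3))/2592092060 = (-22 - ⅓)*(1/2592092060) = -67/3*1/2592092060 = -67/7776276180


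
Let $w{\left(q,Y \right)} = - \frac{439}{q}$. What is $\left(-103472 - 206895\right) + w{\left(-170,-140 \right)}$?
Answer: $- \frac{52761951}{170} \approx -3.1036 \cdot 10^{5}$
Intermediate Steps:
$\left(-103472 - 206895\right) + w{\left(-170,-140 \right)} = \left(-103472 - 206895\right) - \frac{439}{-170} = -310367 - - \frac{439}{170} = -310367 + \frac{439}{170} = - \frac{52761951}{170}$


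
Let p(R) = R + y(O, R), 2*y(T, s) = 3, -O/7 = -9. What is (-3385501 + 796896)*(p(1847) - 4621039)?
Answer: 23914519248505/2 ≈ 1.1957e+13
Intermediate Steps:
O = 63 (O = -7*(-9) = 63)
y(T, s) = 3/2 (y(T, s) = (½)*3 = 3/2)
p(R) = 3/2 + R (p(R) = R + 3/2 = 3/2 + R)
(-3385501 + 796896)*(p(1847) - 4621039) = (-3385501 + 796896)*((3/2 + 1847) - 4621039) = -2588605*(3697/2 - 4621039) = -2588605*(-9238381/2) = 23914519248505/2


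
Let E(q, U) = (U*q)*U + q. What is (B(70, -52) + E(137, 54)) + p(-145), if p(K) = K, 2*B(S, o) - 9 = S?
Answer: 799047/2 ≈ 3.9952e+5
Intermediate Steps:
E(q, U) = q + q*U**2 (E(q, U) = q*U**2 + q = q + q*U**2)
B(S, o) = 9/2 + S/2
(B(70, -52) + E(137, 54)) + p(-145) = ((9/2 + (1/2)*70) + 137*(1 + 54**2)) - 145 = ((9/2 + 35) + 137*(1 + 2916)) - 145 = (79/2 + 137*2917) - 145 = (79/2 + 399629) - 145 = 799337/2 - 145 = 799047/2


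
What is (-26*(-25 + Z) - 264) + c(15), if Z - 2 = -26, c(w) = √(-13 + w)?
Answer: 1010 + √2 ≈ 1011.4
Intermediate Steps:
Z = -24 (Z = 2 - 26 = -24)
(-26*(-25 + Z) - 264) + c(15) = (-26*(-25 - 24) - 264) + √(-13 + 15) = (-26*(-49) - 264) + √2 = (1274 - 264) + √2 = 1010 + √2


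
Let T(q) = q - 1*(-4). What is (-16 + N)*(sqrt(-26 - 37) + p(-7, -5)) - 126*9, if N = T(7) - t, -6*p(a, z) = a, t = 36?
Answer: -7091/6 - 123*I*sqrt(7) ≈ -1181.8 - 325.43*I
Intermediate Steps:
T(q) = 4 + q (T(q) = q + 4 = 4 + q)
p(a, z) = -a/6
N = -25 (N = (4 + 7) - 1*36 = 11 - 36 = -25)
(-16 + N)*(sqrt(-26 - 37) + p(-7, -5)) - 126*9 = (-16 - 25)*(sqrt(-26 - 37) - 1/6*(-7)) - 126*9 = -41*(sqrt(-63) + 7/6) - 1134 = -41*(3*I*sqrt(7) + 7/6) - 1134 = -41*(7/6 + 3*I*sqrt(7)) - 1134 = (-287/6 - 123*I*sqrt(7)) - 1134 = -7091/6 - 123*I*sqrt(7)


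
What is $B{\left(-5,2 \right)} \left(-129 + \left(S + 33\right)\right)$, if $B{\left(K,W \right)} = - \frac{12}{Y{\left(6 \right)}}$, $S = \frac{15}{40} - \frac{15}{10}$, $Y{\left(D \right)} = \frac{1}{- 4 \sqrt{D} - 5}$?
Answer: $- \frac{11655}{2} - 4662 \sqrt{6} \approx -17247.0$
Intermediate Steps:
$Y{\left(D \right)} = \frac{1}{-5 - 4 \sqrt{D}}$
$S = - \frac{9}{8}$ ($S = 15 \cdot \frac{1}{40} - \frac{3}{2} = \frac{3}{8} - \frac{3}{2} = - \frac{9}{8} \approx -1.125$)
$B{\left(K,W \right)} = 60 + 48 \sqrt{6}$ ($B{\left(K,W \right)} = - \frac{12}{\left(-1\right) \frac{1}{5 + 4 \sqrt{6}}} = - 12 \left(-5 - 4 \sqrt{6}\right) = 60 + 48 \sqrt{6}$)
$B{\left(-5,2 \right)} \left(-129 + \left(S + 33\right)\right) = \left(60 + 48 \sqrt{6}\right) \left(-129 + \left(- \frac{9}{8} + 33\right)\right) = \left(60 + 48 \sqrt{6}\right) \left(-129 + \frac{255}{8}\right) = \left(60 + 48 \sqrt{6}\right) \left(- \frac{777}{8}\right) = - \frac{11655}{2} - 4662 \sqrt{6}$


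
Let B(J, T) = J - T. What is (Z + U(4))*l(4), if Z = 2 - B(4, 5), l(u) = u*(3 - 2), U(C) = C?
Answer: 28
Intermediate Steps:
l(u) = u (l(u) = u*1 = u)
Z = 3 (Z = 2 - (4 - 1*5) = 2 - (4 - 5) = 2 - 1*(-1) = 2 + 1 = 3)
(Z + U(4))*l(4) = (3 + 4)*4 = 7*4 = 28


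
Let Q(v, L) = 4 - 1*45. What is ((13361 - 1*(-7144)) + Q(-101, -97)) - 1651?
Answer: 18813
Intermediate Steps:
Q(v, L) = -41 (Q(v, L) = 4 - 45 = -41)
((13361 - 1*(-7144)) + Q(-101, -97)) - 1651 = ((13361 - 1*(-7144)) - 41) - 1651 = ((13361 + 7144) - 41) - 1651 = (20505 - 41) - 1651 = 20464 - 1651 = 18813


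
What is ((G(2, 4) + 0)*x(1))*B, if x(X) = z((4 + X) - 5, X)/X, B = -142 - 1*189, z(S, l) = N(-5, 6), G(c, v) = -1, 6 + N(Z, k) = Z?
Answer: -3641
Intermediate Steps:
N(Z, k) = -6 + Z
z(S, l) = -11 (z(S, l) = -6 - 5 = -11)
B = -331 (B = -142 - 189 = -331)
x(X) = -11/X
((G(2, 4) + 0)*x(1))*B = ((-1 + 0)*(-11/1))*(-331) = -(-11)*(-331) = -1*(-11)*(-331) = 11*(-331) = -3641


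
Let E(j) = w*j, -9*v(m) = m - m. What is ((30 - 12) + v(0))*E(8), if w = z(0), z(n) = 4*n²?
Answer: 0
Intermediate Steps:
w = 0 (w = 4*0² = 4*0 = 0)
v(m) = 0 (v(m) = -(m - m)/9 = -⅑*0 = 0)
E(j) = 0 (E(j) = 0*j = 0)
((30 - 12) + v(0))*E(8) = ((30 - 12) + 0)*0 = (18 + 0)*0 = 18*0 = 0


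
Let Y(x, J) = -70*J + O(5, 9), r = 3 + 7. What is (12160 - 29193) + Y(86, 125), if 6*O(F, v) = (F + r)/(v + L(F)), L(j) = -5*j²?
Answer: -5981661/232 ≈ -25783.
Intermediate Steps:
r = 10
O(F, v) = (10 + F)/(6*(v - 5*F²)) (O(F, v) = ((F + 10)/(v - 5*F²))/6 = ((10 + F)/(v - 5*F²))/6 = (10 + F)/(6*(v - 5*F²)))
Y(x, J) = -5/232 - 70*J (Y(x, J) = -70*J + (10 + 5)/(6*(9 - 5*5²)) = -70*J + (⅙)*15/(9 - 5*25) = -70*J + (⅙)*15/(9 - 125) = -70*J + (⅙)*15/(-116) = -70*J + (⅙)*(-1/116)*15 = -70*J - 5/232 = -5/232 - 70*J)
(12160 - 29193) + Y(86, 125) = (12160 - 29193) + (-5/232 - 70*125) = -17033 + (-5/232 - 8750) = -17033 - 2030005/232 = -5981661/232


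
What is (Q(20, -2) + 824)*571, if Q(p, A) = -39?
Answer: 448235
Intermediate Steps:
(Q(20, -2) + 824)*571 = (-39 + 824)*571 = 785*571 = 448235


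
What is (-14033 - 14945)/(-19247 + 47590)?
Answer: -28978/28343 ≈ -1.0224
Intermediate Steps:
(-14033 - 14945)/(-19247 + 47590) = -28978/28343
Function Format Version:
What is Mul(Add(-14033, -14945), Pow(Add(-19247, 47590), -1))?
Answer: Rational(-28978, 28343) ≈ -1.0224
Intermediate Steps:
Mul(Add(-14033, -14945), Pow(Add(-19247, 47590), -1)) = Mul(-28978, Pow(28343, -1)) = Mul(-28978, Rational(1, 28343)) = Rational(-28978, 28343)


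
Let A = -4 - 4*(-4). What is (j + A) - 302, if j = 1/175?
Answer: -50749/175 ≈ -289.99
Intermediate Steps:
j = 1/175 ≈ 0.0057143
A = 12 (A = -4 + 16 = 12)
(j + A) - 302 = (1/175 + 12) - 302 = 2101/175 - 302 = -50749/175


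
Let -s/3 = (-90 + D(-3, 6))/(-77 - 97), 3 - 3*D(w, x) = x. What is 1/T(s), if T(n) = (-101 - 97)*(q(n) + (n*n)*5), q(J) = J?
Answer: -1682/3576573 ≈ -0.00047028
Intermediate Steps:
D(w, x) = 1 - x/3
s = -91/58 (s = -3*(-90 + (1 - ⅓*6))/(-77 - 97) = -3*(-90 + (1 - 2))/(-174) = -3*(-90 - 1)*(-1)/174 = -(-273)*(-1)/174 = -3*91/174 = -91/58 ≈ -1.5690)
T(n) = -990*n² - 198*n (T(n) = (-101 - 97)*(n + (n*n)*5) = -198*(n + n²*5) = -198*(n + 5*n²) = -990*n² - 198*n)
1/T(s) = 1/(198*(-91/58)*(-1 - 5*(-91/58))) = 1/(198*(-91/58)*(-1 + 455/58)) = 1/(198*(-91/58)*(397/58)) = 1/(-3576573/1682) = -1682/3576573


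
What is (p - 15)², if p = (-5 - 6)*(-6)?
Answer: 2601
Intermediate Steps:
p = 66 (p = -11*(-6) = 66)
(p - 15)² = (66 - 15)² = 51² = 2601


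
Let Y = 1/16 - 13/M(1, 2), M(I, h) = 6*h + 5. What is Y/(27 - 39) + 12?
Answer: 39359/3264 ≈ 12.059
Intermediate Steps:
M(I, h) = 5 + 6*h
Y = -191/272 (Y = 1/16 - 13/(5 + 6*2) = 1*(1/16) - 13/(5 + 12) = 1/16 - 13/17 = -191/272 ≈ -0.70221)
Y/(27 - 39) + 12 = -191/(272*(27 - 39)) + 12 = -191/272/(-12) + 12 = -191/272*(-1/12) + 12 = 191/3264 + 12 = 39359/3264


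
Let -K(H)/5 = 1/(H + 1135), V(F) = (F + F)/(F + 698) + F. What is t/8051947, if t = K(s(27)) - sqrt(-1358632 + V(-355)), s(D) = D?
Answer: -5/9356362414 - I*sqrt(3262932757)/394545403 ≈ -5.344e-10 - 0.00014478*I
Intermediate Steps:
V(F) = F + 2*F/(698 + F) (V(F) = (2*F)/(698 + F) + F = 2*F/(698 + F) + F = F + 2*F/(698 + F))
K(H) = -5/(1135 + H) (K(H) = -5/(H + 1135) = -5/(1135 + H))
t = -5/1162 - I*sqrt(3262932757)/49 (t = -5/(1135 + 27) - sqrt(-1358632 - 355*(700 - 355)/(698 - 355)) = -5/1162 - sqrt(-1358632 - 355*345/343) = -5*1/1162 - sqrt(-1358632 - 355*1/343*345) = -5/1162 - sqrt(-1358632 - 122475/343) = -5/1162 - sqrt(-466133251/343) = -5/1162 - I*sqrt(3262932757)/49 ≈ -0.0043029 - 1165.8*I)
t/8051947 = (-5/1162 - I*sqrt(3262932757)/49)/8051947 = (-5/1162 - I*sqrt(3262932757)/49)*(1/8051947) = -5/9356362414 - I*sqrt(3262932757)/394545403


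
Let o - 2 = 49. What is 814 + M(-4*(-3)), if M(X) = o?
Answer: 865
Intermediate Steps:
o = 51 (o = 2 + 49 = 51)
M(X) = 51
814 + M(-4*(-3)) = 814 + 51 = 865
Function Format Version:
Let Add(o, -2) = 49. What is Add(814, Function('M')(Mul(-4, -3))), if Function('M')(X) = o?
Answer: 865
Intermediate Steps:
o = 51 (o = Add(2, 49) = 51)
Function('M')(X) = 51
Add(814, Function('M')(Mul(-4, -3))) = Add(814, 51) = 865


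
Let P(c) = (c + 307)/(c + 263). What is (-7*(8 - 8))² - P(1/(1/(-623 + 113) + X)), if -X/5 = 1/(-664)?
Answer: -41711/37939 ≈ -1.0994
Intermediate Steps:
X = 5/664 (X = -5/(-664) = -5*(-1/664) = 5/664 ≈ 0.0075301)
P(c) = (307 + c)/(263 + c)
(-7*(8 - 8))² - P(1/(1/(-623 + 113) + X)) = (-7*(8 - 8))² - (307 + 1/(1/(-623 + 113) + 5/664))/(263 + 1/(1/(-623 + 113) + 5/664)) = (-7*0)² - (307 + 1/(1/(-510) + 5/664))/(263 + 1/(1/(-510) + 5/664)) = 0² - (307 + 1/(-1/510 + 5/664))/(263 + 1/(-1/510 + 5/664)) = 0 - (307 + 1/(943/169320))/(263 + 1/(943/169320)) = 0 - (307 + 169320/943)/(263 + 169320/943) = 0 - 458821/(417329/943*943) = 0 - 943*458821/(417329*943) = 0 - 1*41711/37939 = 0 - 41711/37939 = -41711/37939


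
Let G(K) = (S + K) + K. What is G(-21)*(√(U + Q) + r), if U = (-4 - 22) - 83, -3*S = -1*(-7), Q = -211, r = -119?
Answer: 15827/3 - 1064*I*√5/3 ≈ 5275.7 - 793.06*I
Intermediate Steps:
S = -7/3 (S = -(-1)*(-7)/3 = -⅓*7 = -7/3 ≈ -2.3333)
U = -109 (U = -26 - 83 = -109)
G(K) = -7/3 + 2*K (G(K) = (-7/3 + K) + K = -7/3 + 2*K)
G(-21)*(√(U + Q) + r) = (-7/3 + 2*(-21))*(√(-109 - 211) - 119) = (-7/3 - 42)*(√(-320) - 119) = -133*(8*I*√5 - 119)/3 = -133*(-119 + 8*I*√5)/3 = 15827/3 - 1064*I*√5/3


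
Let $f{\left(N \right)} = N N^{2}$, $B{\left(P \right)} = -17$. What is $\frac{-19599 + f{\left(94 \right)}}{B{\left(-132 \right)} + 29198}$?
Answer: $\frac{810985}{29181} \approx 27.792$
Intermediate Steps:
$f{\left(N \right)} = N^{3}$
$\frac{-19599 + f{\left(94 \right)}}{B{\left(-132 \right)} + 29198} = \frac{-19599 + 94^{3}}{-17 + 29198} = \frac{-19599 + 830584}{29181} = 810985 \cdot \frac{1}{29181} = \frac{810985}{29181}$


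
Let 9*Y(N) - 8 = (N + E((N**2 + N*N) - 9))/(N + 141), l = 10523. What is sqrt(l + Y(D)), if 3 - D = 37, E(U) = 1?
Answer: 2*sqrt(271097126)/321 ≈ 102.59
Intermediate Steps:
D = -34 (D = 3 - 1*37 = 3 - 37 = -34)
Y(N) = 8/9 + (1 + N)/(9*(141 + N)) (Y(N) = 8/9 + ((N + 1)/(N + 141))/9 = 8/9 + ((1 + N)/(141 + N))/9 = 8/9 + (1 + N)/(9*(141 + N)))
sqrt(l + Y(D)) = sqrt(10523 + (1129/9 - 34)/(141 - 34)) = sqrt(10523 + (823/9)/107) = sqrt(10523 + (1/107)*(823/9)) = sqrt(10523 + 823/963) = sqrt(10134472/963) = 2*sqrt(271097126)/321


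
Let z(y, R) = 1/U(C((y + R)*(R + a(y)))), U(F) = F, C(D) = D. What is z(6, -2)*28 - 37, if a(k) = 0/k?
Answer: -81/2 ≈ -40.500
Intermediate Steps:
a(k) = 0
z(y, R) = 1/(R*(R + y)) (z(y, R) = 1/((y + R)*(R + 0)) = 1/((R + y)*R) = 1/(R*(R + y)))
z(6, -2)*28 - 37 = (1/((-2)*(-2 + 6)))*28 - 37 = -½/4*28 - 37 = -½*¼*28 - 37 = -⅛*28 - 37 = -7/2 - 37 = -81/2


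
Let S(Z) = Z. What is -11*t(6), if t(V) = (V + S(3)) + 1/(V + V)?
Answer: -1199/12 ≈ -99.917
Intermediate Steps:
t(V) = 3 + V + 1/(2*V) (t(V) = (V + 3) + 1/(V + V) = (3 + V) + 1/(2*V) = 3 + V + 1/(2*V))
-11*t(6) = -11*(3 + 6 + (1/2)/6) = -11*(3 + 6 + (1/2)*(1/6)) = -11*(3 + 6 + 1/12) = -11*109/12 = -1199/12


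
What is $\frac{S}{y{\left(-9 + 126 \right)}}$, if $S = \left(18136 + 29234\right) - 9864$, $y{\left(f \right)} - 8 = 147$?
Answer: $\frac{37506}{155} \approx 241.97$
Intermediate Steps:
$y{\left(f \right)} = 155$ ($y{\left(f \right)} = 8 + 147 = 155$)
$S = 37506$ ($S = 47370 - 9864 = 37506$)
$\frac{S}{y{\left(-9 + 126 \right)}} = \frac{37506}{155}$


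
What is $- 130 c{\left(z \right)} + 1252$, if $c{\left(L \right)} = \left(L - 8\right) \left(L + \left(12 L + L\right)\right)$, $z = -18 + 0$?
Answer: $-850508$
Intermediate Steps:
$z = -18$
$c{\left(L \right)} = 14 L \left(-8 + L\right)$ ($c{\left(L \right)} = \left(-8 + L\right) \left(L + 13 L\right) = \left(-8 + L\right) 14 L = 14 L \left(-8 + L\right)$)
$- 130 c{\left(z \right)} + 1252 = - 130 \cdot 14 \left(-18\right) \left(-8 - 18\right) + 1252 = - 130 \cdot 14 \left(-18\right) \left(-26\right) + 1252 = \left(-130\right) 6552 + 1252 = -851760 + 1252 = -850508$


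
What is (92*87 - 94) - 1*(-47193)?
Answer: 55103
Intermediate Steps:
(92*87 - 94) - 1*(-47193) = (8004 - 94) + 47193 = 7910 + 47193 = 55103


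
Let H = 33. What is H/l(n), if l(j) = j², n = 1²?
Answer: 33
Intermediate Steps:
n = 1
H/l(n) = 33/(1²) = 33/1 = 33*1 = 33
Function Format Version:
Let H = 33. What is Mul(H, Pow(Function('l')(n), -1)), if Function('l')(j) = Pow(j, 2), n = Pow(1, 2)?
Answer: 33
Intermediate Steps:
n = 1
Mul(H, Pow(Function('l')(n), -1)) = Mul(33, Pow(Pow(1, 2), -1)) = Mul(33, Pow(1, -1)) = Mul(33, 1) = 33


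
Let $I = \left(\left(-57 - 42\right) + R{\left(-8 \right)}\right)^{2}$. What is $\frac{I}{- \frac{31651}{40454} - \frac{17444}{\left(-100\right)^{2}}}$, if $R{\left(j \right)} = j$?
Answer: $- \frac{578947307500}{127773697} \approx -4531.0$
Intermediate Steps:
$I = 11449$ ($I = \left(\left(-57 - 42\right) - 8\right)^{2} = \left(-99 - 8\right)^{2} = \left(-107\right)^{2} = 11449$)
$\frac{I}{- \frac{31651}{40454} - \frac{17444}{\left(-100\right)^{2}}} = \frac{11449}{- \frac{31651}{40454} - \frac{17444}{\left(-100\right)^{2}}} = \frac{11449}{\left(-31651\right) \frac{1}{40454} - \frac{17444}{10000}} = \frac{11449}{- \frac{31651}{40454} - \frac{4361}{2500}} = \frac{11449}{- \frac{127773697}{50567500}} = 11449 \left(- \frac{50567500}{127773697}\right) = - \frac{578947307500}{127773697}$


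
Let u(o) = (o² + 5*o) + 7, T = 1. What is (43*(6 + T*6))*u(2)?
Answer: 10836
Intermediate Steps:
u(o) = 7 + o² + 5*o
(43*(6 + T*6))*u(2) = (43*(6 + 1*6))*(7 + 2² + 5*2) = (43*(6 + 6))*(7 + 4 + 10) = (43*12)*21 = 516*21 = 10836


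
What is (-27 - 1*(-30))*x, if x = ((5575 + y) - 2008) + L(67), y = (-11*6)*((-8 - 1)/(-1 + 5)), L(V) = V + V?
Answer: 23097/2 ≈ 11549.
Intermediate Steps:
L(V) = 2*V
y = 297/2 (y = -(-594)/4 = -66*(-9/4) = 297/2 ≈ 148.50)
x = 7699/2 (x = ((5575 + 297/2) - 2008) + 2*67 = (11447/2 - 2008) + 134 = 7431/2 + 134 = 7699/2 ≈ 3849.5)
(-27 - 1*(-30))*x = (-27 - 1*(-30))*(7699/2) = (-27 + 30)*(7699/2) = 3*(7699/2) = 23097/2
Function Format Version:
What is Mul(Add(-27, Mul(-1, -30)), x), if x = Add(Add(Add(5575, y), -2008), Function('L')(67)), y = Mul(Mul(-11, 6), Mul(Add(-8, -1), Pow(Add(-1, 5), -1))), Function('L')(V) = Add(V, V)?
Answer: Rational(23097, 2) ≈ 11549.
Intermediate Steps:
Function('L')(V) = Mul(2, V)
y = Rational(297, 2) (y = Mul(-66, Mul(-9, Pow(4, -1))) = Mul(-66, Mul(-9, Rational(1, 4))) = Mul(-66, Rational(-9, 4)) = Rational(297, 2) ≈ 148.50)
x = Rational(7699, 2) (x = Add(Add(Add(5575, Rational(297, 2)), -2008), Mul(2, 67)) = Add(Add(Rational(11447, 2), -2008), 134) = Add(Rational(7431, 2), 134) = Rational(7699, 2) ≈ 3849.5)
Mul(Add(-27, Mul(-1, -30)), x) = Mul(Add(-27, Mul(-1, -30)), Rational(7699, 2)) = Mul(Add(-27, 30), Rational(7699, 2)) = Mul(3, Rational(7699, 2)) = Rational(23097, 2)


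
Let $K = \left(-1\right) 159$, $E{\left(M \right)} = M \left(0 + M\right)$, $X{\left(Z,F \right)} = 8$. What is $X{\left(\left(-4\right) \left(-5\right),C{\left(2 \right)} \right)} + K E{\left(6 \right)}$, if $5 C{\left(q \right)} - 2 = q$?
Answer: $-5716$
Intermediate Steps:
$C{\left(q \right)} = \frac{2}{5} + \frac{q}{5}$
$E{\left(M \right)} = M^{2}$ ($E{\left(M \right)} = M M = M^{2}$)
$K = -159$
$X{\left(\left(-4\right) \left(-5\right),C{\left(2 \right)} \right)} + K E{\left(6 \right)} = 8 - 159 \cdot 6^{2} = 8 - 5724 = -5716$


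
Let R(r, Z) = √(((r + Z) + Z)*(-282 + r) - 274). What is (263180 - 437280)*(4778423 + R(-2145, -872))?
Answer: -831923444300 - 174100*√9438329 ≈ -8.3246e+11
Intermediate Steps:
R(r, Z) = √(-274 + (-282 + r)*(r + 2*Z)) (R(r, Z) = √(((Z + r) + Z)*(-282 + r) - 274) = √((r + 2*Z)*(-282 + r) - 274) = √((-282 + r)*(r + 2*Z) - 274) = √(-274 + (-282 + r)*(r + 2*Z)))
(263180 - 437280)*(4778423 + R(-2145, -872)) = (263180 - 437280)*(4778423 + √(-274 + (-2145)² - 564*(-872) - 282*(-2145) + 2*(-872)*(-2145))) = -174100*(4778423 + √(-274 + 4601025 + 491808 + 604890 + 3740880)) = -174100*(4778423 + √9438329) = -831923444300 - 174100*√9438329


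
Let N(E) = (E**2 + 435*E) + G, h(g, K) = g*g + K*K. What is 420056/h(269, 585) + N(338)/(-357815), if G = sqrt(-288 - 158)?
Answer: 20990897538/74172544795 - I*sqrt(446)/357815 ≈ 0.283 - 5.9021e-5*I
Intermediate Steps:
G = I*sqrt(446) (G = sqrt(-446) = I*sqrt(446) ≈ 21.119*I)
h(g, K) = K**2 + g**2 (h(g, K) = g**2 + K**2 = K**2 + g**2)
N(E) = E**2 + 435*E + I*sqrt(446) (N(E) = (E**2 + 435*E) + I*sqrt(446) = E**2 + 435*E + I*sqrt(446))
420056/h(269, 585) + N(338)/(-357815) = 420056/(585**2 + 269**2) + (338**2 + 435*338 + I*sqrt(446))/(-357815) = 420056/(342225 + 72361) + (114244 + 147030 + I*sqrt(446))*(-1/357815) = 420056/414586 + (261274 + I*sqrt(446))*(-1/357815) = 420056*(1/414586) + (-261274/357815 - I*sqrt(446)/357815) = 210028/207293 + (-261274/357815 - I*sqrt(446)/357815) = 20990897538/74172544795 - I*sqrt(446)/357815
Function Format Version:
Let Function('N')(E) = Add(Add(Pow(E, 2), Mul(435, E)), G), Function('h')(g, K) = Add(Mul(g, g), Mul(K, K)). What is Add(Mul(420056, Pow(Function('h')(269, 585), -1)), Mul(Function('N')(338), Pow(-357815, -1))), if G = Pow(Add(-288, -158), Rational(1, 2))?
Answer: Add(Rational(20990897538, 74172544795), Mul(Rational(-1, 357815), I, Pow(446, Rational(1, 2)))) ≈ Add(0.28300, Mul(-5.9021e-5, I))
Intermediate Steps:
G = Mul(I, Pow(446, Rational(1, 2))) (G = Pow(-446, Rational(1, 2)) = Mul(I, Pow(446, Rational(1, 2))) ≈ Mul(21.119, I))
Function('h')(g, K) = Add(Pow(K, 2), Pow(g, 2)) (Function('h')(g, K) = Add(Pow(g, 2), Pow(K, 2)) = Add(Pow(K, 2), Pow(g, 2)))
Function('N')(E) = Add(Pow(E, 2), Mul(435, E), Mul(I, Pow(446, Rational(1, 2)))) (Function('N')(E) = Add(Add(Pow(E, 2), Mul(435, E)), Mul(I, Pow(446, Rational(1, 2)))) = Add(Pow(E, 2), Mul(435, E), Mul(I, Pow(446, Rational(1, 2)))))
Add(Mul(420056, Pow(Function('h')(269, 585), -1)), Mul(Function('N')(338), Pow(-357815, -1))) = Add(Mul(420056, Pow(Add(Pow(585, 2), Pow(269, 2)), -1)), Mul(Add(Pow(338, 2), Mul(435, 338), Mul(I, Pow(446, Rational(1, 2)))), Pow(-357815, -1))) = Add(Mul(420056, Pow(Add(342225, 72361), -1)), Mul(Add(114244, 147030, Mul(I, Pow(446, Rational(1, 2)))), Rational(-1, 357815))) = Add(Mul(420056, Pow(414586, -1)), Mul(Add(261274, Mul(I, Pow(446, Rational(1, 2)))), Rational(-1, 357815))) = Add(Mul(420056, Rational(1, 414586)), Add(Rational(-261274, 357815), Mul(Rational(-1, 357815), I, Pow(446, Rational(1, 2))))) = Add(Rational(210028, 207293), Add(Rational(-261274, 357815), Mul(Rational(-1, 357815), I, Pow(446, Rational(1, 2))))) = Add(Rational(20990897538, 74172544795), Mul(Rational(-1, 357815), I, Pow(446, Rational(1, 2))))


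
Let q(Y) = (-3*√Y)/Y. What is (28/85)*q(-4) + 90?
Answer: 90 + 42*I/85 ≈ 90.0 + 0.49412*I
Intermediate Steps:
q(Y) = -3/√Y
(28/85)*q(-4) + 90 = (28/85)*(-(-3)*I/2) + 90 = (28*(1/85))*(-(-3)*I/2) + 90 = 28*(3*I/2)/85 + 90 = 42*I/85 + 90 = 90 + 42*I/85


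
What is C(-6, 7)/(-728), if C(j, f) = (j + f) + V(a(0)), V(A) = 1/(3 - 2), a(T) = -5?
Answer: -1/364 ≈ -0.0027473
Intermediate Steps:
V(A) = 1 (V(A) = 1/1 = 1)
C(j, f) = 1 + f + j (C(j, f) = (j + f) + 1 = (f + j) + 1 = 1 + f + j)
C(-6, 7)/(-728) = (1 + 7 - 6)/(-728) = 2*(-1/728) = -1/364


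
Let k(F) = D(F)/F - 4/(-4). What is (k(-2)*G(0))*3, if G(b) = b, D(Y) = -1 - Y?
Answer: 0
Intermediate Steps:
k(F) = 1 + (-1 - F)/F (k(F) = (-1 - F)/F - 4/(-4) = (-1 - F)/F - 4*(-¼) = (-1 - F)/F + 1 = 1 + (-1 - F)/F)
(k(-2)*G(0))*3 = (-1/(-2)*0)*3 = (-1*(-½)*0)*3 = ((½)*0)*3 = 0*3 = 0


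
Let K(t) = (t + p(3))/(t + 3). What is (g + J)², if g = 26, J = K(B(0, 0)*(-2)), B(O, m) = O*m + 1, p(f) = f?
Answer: 729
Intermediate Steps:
B(O, m) = 1 + O*m
K(t) = 1 (K(t) = (t + 3)/(t + 3) = (3 + t)/(3 + t) = 1)
J = 1
(g + J)² = (26 + 1)² = 27² = 729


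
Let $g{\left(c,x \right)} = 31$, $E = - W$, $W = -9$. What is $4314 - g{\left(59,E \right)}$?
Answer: $4283$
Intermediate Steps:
$E = 9$ ($E = \left(-1\right) \left(-9\right) = 9$)
$4314 - g{\left(59,E \right)} = 4314 - 31 = 4283$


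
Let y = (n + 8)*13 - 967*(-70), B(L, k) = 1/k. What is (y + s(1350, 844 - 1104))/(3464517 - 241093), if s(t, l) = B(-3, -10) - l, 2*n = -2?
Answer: 680409/32234240 ≈ 0.021108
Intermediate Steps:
n = -1 (n = (½)*(-2) = -1)
y = 67781 (y = (-1 + 8)*13 - 967*(-70) = 7*13 + 67690 = 91 + 67690 = 67781)
s(t, l) = -⅒ - l (s(t, l) = 1/(-10) - l = -⅒ - l)
(y + s(1350, 844 - 1104))/(3464517 - 241093) = (67781 + (-⅒ - (844 - 1104)))/(3464517 - 241093) = (67781 + (-⅒ - 1*(-260)))/3223424 = (67781 + (-⅒ + 260))*(1/3223424) = (67781 + 2599/10)*(1/3223424) = (680409/10)*(1/3223424) = 680409/32234240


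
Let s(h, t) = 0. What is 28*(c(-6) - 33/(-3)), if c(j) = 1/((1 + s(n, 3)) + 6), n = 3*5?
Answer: 312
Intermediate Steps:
n = 15
c(j) = 1/7 (c(j) = 1/((1 + 0) + 6) = 1/(1 + 6) = 1/7)
28*(c(-6) - 33/(-3)) = 28*(1/7 - 33/(-3)) = 28*(1/7 - 33*(-1/3)) = 28*(1/7 + 11) = 28*(78/7) = 312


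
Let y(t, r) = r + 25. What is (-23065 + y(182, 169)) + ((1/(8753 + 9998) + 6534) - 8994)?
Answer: -474981580/18751 ≈ -25331.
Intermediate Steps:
y(t, r) = 25 + r
(-23065 + y(182, 169)) + ((1/(8753 + 9998) + 6534) - 8994) = (-23065 + (25 + 169)) + ((1/(8753 + 9998) + 6534) - 8994) = (-23065 + 194) + ((1/18751 + 6534) - 8994) = -22871 + ((1/18751 + 6534) - 8994) = -22871 + (122519035/18751 - 8994) = -22871 - 46127459/18751 = -474981580/18751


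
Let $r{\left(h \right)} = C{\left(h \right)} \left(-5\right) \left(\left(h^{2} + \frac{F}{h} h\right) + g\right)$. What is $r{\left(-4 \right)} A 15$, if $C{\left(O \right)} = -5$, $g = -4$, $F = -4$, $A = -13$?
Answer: $-39000$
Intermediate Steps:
$r{\left(h \right)} = -200 + 25 h^{2}$ ($r{\left(h \right)} = \left(-5\right) \left(-5\right) \left(\left(h^{2} + - \frac{4}{h} h\right) - 4\right) = 25 \left(\left(h^{2} - 4\right) - 4\right) = 25 \left(\left(-4 + h^{2}\right) - 4\right) = 25 \left(-8 + h^{2}\right) = -200 + 25 h^{2}$)
$r{\left(-4 \right)} A 15 = \left(-200 + 25 \left(-4\right)^{2}\right) \left(-13\right) 15 = \left(-200 + 25 \cdot 16\right) \left(-13\right) 15 = \left(-200 + 400\right) \left(-13\right) 15 = 200 \left(-13\right) 15 = \left(-2600\right) 15 = -39000$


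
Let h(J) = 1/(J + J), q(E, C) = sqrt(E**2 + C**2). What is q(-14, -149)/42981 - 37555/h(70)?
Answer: -5257700 + sqrt(22397)/42981 ≈ -5.2577e+6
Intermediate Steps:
q(E, C) = sqrt(C**2 + E**2)
h(J) = 1/(2*J)
q(-14, -149)/42981 - 37555/h(70) = sqrt((-149)**2 + (-14)**2)/42981 - 37555/((1/2)/70) = sqrt(22201 + 196)*(1/42981) - 37555/((1/2)*(1/70)) = sqrt(22397)*(1/42981) - 37555/1/140 = sqrt(22397)/42981 - 37555*140 = sqrt(22397)/42981 - 5257700 = -5257700 + sqrt(22397)/42981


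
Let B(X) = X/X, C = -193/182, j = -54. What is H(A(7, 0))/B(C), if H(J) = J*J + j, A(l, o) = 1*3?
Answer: -45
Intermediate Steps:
A(l, o) = 3
H(J) = -54 + J² (H(J) = J*J - 54 = J² - 54 = -54 + J²)
C = -193/182 (C = -193*1/182 = -193/182 ≈ -1.0604)
B(X) = 1
H(A(7, 0))/B(C) = (-54 + 3²)/1 = (-54 + 9)*1 = -45*1 = -45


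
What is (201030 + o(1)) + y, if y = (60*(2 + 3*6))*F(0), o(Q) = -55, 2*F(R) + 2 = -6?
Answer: 196175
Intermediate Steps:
F(R) = -4 (F(R) = -1 + (½)*(-6) = -1 - 3 = -4)
y = -4800 (y = (60*(2 + 3*6))*(-4) = (60*(2 + 18))*(-4) = (60*20)*(-4) = 1200*(-4) = -4800)
(201030 + o(1)) + y = (201030 - 55) - 4800 = 200975 - 4800 = 196175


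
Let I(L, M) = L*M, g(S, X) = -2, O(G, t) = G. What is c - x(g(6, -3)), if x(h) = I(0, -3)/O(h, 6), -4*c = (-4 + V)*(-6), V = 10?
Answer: 9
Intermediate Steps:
c = 9 (c = -(-4 + 10)*(-6)/4 = -3*(-6)/2 = -1/4*(-36) = 9)
x(h) = 0 (x(h) = (0*(-3))/h = 0/h = 0)
c - x(g(6, -3)) = 9 - 1*0 = 9 + 0 = 9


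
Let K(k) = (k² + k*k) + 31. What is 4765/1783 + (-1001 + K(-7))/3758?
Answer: 8176047/3350257 ≈ 2.4404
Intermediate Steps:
K(k) = 31 + 2*k² (K(k) = (k² + k²) + 31 = 2*k² + 31 = 31 + 2*k²)
4765/1783 + (-1001 + K(-7))/3758 = 4765/1783 + (-1001 + (31 + 2*(-7)²))/3758 = 4765*(1/1783) + (-1001 + (31 + 2*49))*(1/3758) = 4765/1783 + (-1001 + (31 + 98))*(1/3758) = 4765/1783 + (-1001 + 129)*(1/3758) = 4765/1783 - 872*1/3758 = 4765/1783 - 436/1879 = 8176047/3350257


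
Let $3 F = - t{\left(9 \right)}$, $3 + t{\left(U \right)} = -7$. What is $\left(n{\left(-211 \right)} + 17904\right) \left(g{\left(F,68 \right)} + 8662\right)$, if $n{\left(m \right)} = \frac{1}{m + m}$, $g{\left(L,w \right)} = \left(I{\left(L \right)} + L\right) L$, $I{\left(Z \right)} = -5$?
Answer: $\frac{294316440598}{1899} \approx 1.5498 \cdot 10^{8}$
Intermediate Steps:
$t{\left(U \right)} = -10$ ($t{\left(U \right)} = -3 - 7 = -10$)
$F = \frac{10}{3}$ ($F = \frac{\left(-1\right) \left(-10\right)}{3} = \frac{1}{3} \cdot 10 = \frac{10}{3} \approx 3.3333$)
$g{\left(L,w \right)} = L \left(-5 + L\right)$ ($g{\left(L,w \right)} = \left(-5 + L\right) L = L \left(-5 + L\right)$)
$n{\left(m \right)} = \frac{1}{2 m}$
$\left(n{\left(-211 \right)} + 17904\right) \left(g{\left(F,68 \right)} + 8662\right) = \left(\frac{1}{2 \left(-211\right)} + 17904\right) \left(\frac{10 \left(-5 + \frac{10}{3}\right)}{3} + 8662\right) = \left(\frac{1}{2} \left(- \frac{1}{211}\right) + 17904\right) \left(\frac{10}{3} \left(- \frac{5}{3}\right) + 8662\right) = \left(- \frac{1}{422} + 17904\right) \left(- \frac{50}{9} + 8662\right) = \frac{7555487}{422} \cdot \frac{77908}{9} = \frac{294316440598}{1899}$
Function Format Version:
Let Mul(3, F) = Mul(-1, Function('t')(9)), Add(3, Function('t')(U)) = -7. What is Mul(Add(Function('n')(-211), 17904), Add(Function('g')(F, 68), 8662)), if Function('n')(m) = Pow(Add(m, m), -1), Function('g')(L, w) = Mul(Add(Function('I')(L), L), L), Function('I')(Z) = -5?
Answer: Rational(294316440598, 1899) ≈ 1.5498e+8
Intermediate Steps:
Function('t')(U) = -10 (Function('t')(U) = Add(-3, -7) = -10)
F = Rational(10, 3) (F = Mul(Rational(1, 3), Mul(-1, -10)) = Mul(Rational(1, 3), 10) = Rational(10, 3) ≈ 3.3333)
Function('g')(L, w) = Mul(L, Add(-5, L)) (Function('g')(L, w) = Mul(Add(-5, L), L) = Mul(L, Add(-5, L)))
Function('n')(m) = Mul(Rational(1, 2), Pow(m, -1)) (Function('n')(m) = Pow(Mul(2, m), -1) = Mul(Rational(1, 2), Pow(m, -1)))
Mul(Add(Function('n')(-211), 17904), Add(Function('g')(F, 68), 8662)) = Mul(Add(Mul(Rational(1, 2), Pow(-211, -1)), 17904), Add(Mul(Rational(10, 3), Add(-5, Rational(10, 3))), 8662)) = Mul(Add(Mul(Rational(1, 2), Rational(-1, 211)), 17904), Add(Mul(Rational(10, 3), Rational(-5, 3)), 8662)) = Mul(Add(Rational(-1, 422), 17904), Add(Rational(-50, 9), 8662)) = Mul(Rational(7555487, 422), Rational(77908, 9)) = Rational(294316440598, 1899)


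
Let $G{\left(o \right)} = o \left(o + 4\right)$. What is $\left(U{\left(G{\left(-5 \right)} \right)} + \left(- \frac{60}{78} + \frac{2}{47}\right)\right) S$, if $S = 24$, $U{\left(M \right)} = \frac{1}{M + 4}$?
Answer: $- \frac{27080}{1833} \approx -14.774$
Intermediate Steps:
$G{\left(o \right)} = o \left(4 + o\right)$
$U{\left(M \right)} = \frac{1}{4 + M}$
$\left(U{\left(G{\left(-5 \right)} \right)} + \left(- \frac{60}{78} + \frac{2}{47}\right)\right) S = \left(\frac{1}{4 - 5 \left(4 - 5\right)} + \left(- \frac{60}{78} + \frac{2}{47}\right)\right) 24 = \left(\frac{1}{4 - -5} + \left(\left(-60\right) \frac{1}{78} + 2 \cdot \frac{1}{47}\right)\right) 24 = \left(\frac{1}{4 + 5} + \left(- \frac{10}{13} + \frac{2}{47}\right)\right) 24 = \left(\frac{1}{9} - \frac{444}{611}\right) 24 = \left(- \frac{3385}{5499}\right) 24 = - \frac{27080}{1833}$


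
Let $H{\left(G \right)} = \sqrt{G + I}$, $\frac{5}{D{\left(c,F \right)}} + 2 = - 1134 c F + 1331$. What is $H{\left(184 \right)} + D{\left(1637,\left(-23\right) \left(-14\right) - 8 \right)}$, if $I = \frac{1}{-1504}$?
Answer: $- \frac{5}{582895083} + \frac{\sqrt{26013090}}{376} \approx 13.565$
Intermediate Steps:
$I = - \frac{1}{1504} \approx -0.00066489$
$D{\left(c,F \right)} = \frac{5}{1329 - 1134 F c}$ ($D{\left(c,F \right)} = \frac{5}{-2 + \left(- 1134 c F + 1331\right)} = \frac{5}{-2 - \left(-1331 + 1134 F c\right)} = \frac{5}{1329 - 1134 F c}$)
$H{\left(G \right)} = \sqrt{- \frac{1}{1504} + G}$ ($H{\left(G \right)} = \sqrt{G - \frac{1}{1504}} = \sqrt{- \frac{1}{1504} + G}$)
$H{\left(184 \right)} + D{\left(1637,\left(-23\right) \left(-14\right) - 8 \right)} = \frac{\sqrt{-94 + 141376 \cdot 184}}{376} - \frac{5}{-1329 + 1134 \left(\left(-23\right) \left(-14\right) - 8\right) 1637} = \frac{\sqrt{-94 + 26013184}}{376} - \frac{5}{-1329 + 1134 \left(322 - 8\right) 1637} = \frac{\sqrt{26013090}}{376} - \frac{5}{-1329 + 1134 \cdot 314 \cdot 1637} = \frac{\sqrt{26013090}}{376} - \frac{5}{-1329 + 582896412} = \frac{\sqrt{26013090}}{376} - \frac{5}{582895083} = - \frac{5}{582895083} + \frac{\sqrt{26013090}}{376}$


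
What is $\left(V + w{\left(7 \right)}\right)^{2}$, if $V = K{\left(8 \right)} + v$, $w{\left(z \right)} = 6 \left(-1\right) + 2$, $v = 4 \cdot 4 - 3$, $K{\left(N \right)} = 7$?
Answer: $256$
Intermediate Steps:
$v = 13$ ($v = 16 - 3 = 13$)
$w{\left(z \right)} = -4$ ($w{\left(z \right)} = -6 + 2 = -4$)
$V = 20$ ($V = 7 + 13 = 20$)
$\left(V + w{\left(7 \right)}\right)^{2} = \left(20 - 4\right)^{2} = 16^{2} = 256$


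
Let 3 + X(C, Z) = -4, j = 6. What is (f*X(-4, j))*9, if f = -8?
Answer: 504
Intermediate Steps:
X(C, Z) = -7 (X(C, Z) = -3 - 4 = -7)
(f*X(-4, j))*9 = -8*(-7)*9 = 56*9 = 504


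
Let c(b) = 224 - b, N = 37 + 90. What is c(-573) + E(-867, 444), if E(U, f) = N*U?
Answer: -109312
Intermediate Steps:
N = 127
E(U, f) = 127*U
c(-573) + E(-867, 444) = (224 - 1*(-573)) + 127*(-867) = (224 + 573) - 110109 = 797 - 110109 = -109312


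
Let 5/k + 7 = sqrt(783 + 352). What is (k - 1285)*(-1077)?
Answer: 500975525/362 - 1795*sqrt(1135)/362 ≈ 1.3837e+6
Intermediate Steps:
k = 5/(-7 + sqrt(1135)) (k = 5/(-7 + sqrt(783 + 352)) = 5/(-7 + sqrt(1135)) ≈ 0.18734)
(k - 1285)*(-1077) = ((35/1086 + 5*sqrt(1135)/1086) - 1285)*(-1077) = (-1395475/1086 + 5*sqrt(1135)/1086)*(-1077) = 500975525/362 - 1795*sqrt(1135)/362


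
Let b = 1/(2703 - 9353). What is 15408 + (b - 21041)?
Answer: -37459451/6650 ≈ -5633.0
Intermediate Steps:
b = -1/6650 (b = 1/(-6650) = -1/6650 ≈ -0.00015038)
15408 + (b - 21041) = 15408 + (-1/6650 - 21041) = 15408 - 139922651/6650 = -37459451/6650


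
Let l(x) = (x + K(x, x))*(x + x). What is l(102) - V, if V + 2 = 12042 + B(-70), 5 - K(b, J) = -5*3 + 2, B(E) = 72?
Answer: 12368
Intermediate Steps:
K(b, J) = 18 (K(b, J) = 5 - (-5*3 + 2) = 5 - (-15 + 2) = 5 - 1*(-13) = 5 + 13 = 18)
l(x) = 2*x*(18 + x) (l(x) = (x + 18)*(x + x) = (18 + x)*(2*x) = 2*x*(18 + x))
V = 12112 (V = -2 + (12042 + 72) = -2 + 12114 = 12112)
l(102) - V = 2*102*(18 + 102) - 1*12112 = 2*102*120 - 12112 = 24480 - 12112 = 12368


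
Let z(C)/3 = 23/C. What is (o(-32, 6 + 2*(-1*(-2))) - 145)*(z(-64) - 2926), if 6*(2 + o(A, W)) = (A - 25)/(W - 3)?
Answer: 389090641/896 ≈ 4.3425e+5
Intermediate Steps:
z(C) = 69/C (z(C) = 3*(23/C) = 69/C)
o(A, W) = -2 + (-25 + A)/(6*(-3 + W)) (o(A, W) = -2 + ((A - 25)/(W - 3))/6 = -2 + ((-25 + A)/(-3 + W))/6 = -2 + (-25 + A)/(6*(-3 + W)))
(o(-32, 6 + 2*(-1*(-2))) - 145)*(z(-64) - 2926) = ((11 - 32 - 12*(6 + 2*(-1*(-2))))/(6*(-3 + (6 + 2*(-1*(-2))))) - 145)*(69/(-64) - 2926) = ((11 - 32 - 12*(6 + 2*2))/(6*(-3 + (6 + 2*2))) - 145)*(69*(-1/64) - 2926) = ((11 - 32 - 12*(6 + 4))/(6*(-3 + (6 + 4))) - 145)*(-69/64 - 2926) = ((11 - 32 - 12*10)/(6*(-3 + 10)) - 145)*(-187333/64) = ((⅙)*(11 - 32 - 120)/7 - 145)*(-187333/64) = ((⅙)*(⅐)*(-141) - 145)*(-187333/64) = (-47/14 - 145)*(-187333/64) = -2077/14*(-187333/64) = 389090641/896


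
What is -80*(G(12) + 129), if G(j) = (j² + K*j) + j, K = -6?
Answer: -17040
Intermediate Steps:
G(j) = j² - 5*j (G(j) = (j² - 6*j) + j = j² - 5*j)
-80*(G(12) + 129) = -80*(12*(-5 + 12) + 129) = -80*(12*7 + 129) = -80*(84 + 129) = -80*213 = -17040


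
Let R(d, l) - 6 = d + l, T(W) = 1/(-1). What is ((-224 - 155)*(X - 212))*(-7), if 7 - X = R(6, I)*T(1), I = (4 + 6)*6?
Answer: -352849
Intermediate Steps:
T(W) = -1
I = 60 (I = 10*6 = 60)
R(d, l) = 6 + d + l (R(d, l) = 6 + (d + l) = 6 + d + l)
X = 79 (X = 7 - (6 + 6 + 60)*(-1) = 7 - 72*(-1) = 7 - 1*(-72) = 7 + 72 = 79)
((-224 - 155)*(X - 212))*(-7) = ((-224 - 155)*(79 - 212))*(-7) = -379*(-133)*(-7) = 50407*(-7) = -352849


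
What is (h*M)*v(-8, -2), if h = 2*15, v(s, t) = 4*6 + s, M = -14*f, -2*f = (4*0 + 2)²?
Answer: 13440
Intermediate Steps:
f = -2 (f = -(4*0 + 2)²/2 = -(0 + 2)²/2 = -½*2² = -½*4 = -2)
M = 28 (M = -14*(-2) = 28)
v(s, t) = 24 + s
h = 30
(h*M)*v(-8, -2) = (30*28)*(24 - 8) = 840*16 = 13440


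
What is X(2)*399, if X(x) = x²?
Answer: 1596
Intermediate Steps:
X(2)*399 = 2²*399 = 4*399 = 1596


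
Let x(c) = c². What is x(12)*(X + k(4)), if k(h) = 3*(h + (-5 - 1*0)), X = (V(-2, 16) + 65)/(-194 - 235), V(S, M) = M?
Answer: -65664/143 ≈ -459.19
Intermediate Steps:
X = -27/143 (X = (16 + 65)/(-194 - 235) = 81/(-429) = 81*(-1/429) = -27/143 ≈ -0.18881)
k(h) = -15 + 3*h (k(h) = 3*(h + (-5 + 0)) = 3*(h - 5) = 3*(-5 + h) = -15 + 3*h)
x(12)*(X + k(4)) = 12²*(-27/143 + (-15 + 3*4)) = 144*(-27/143 + (-15 + 12)) = 144*(-27/143 - 3) = 144*(-456/143) = -65664/143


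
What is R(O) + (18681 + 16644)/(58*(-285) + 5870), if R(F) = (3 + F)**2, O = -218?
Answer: 98544635/2132 ≈ 46222.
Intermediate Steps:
R(O) + (18681 + 16644)/(58*(-285) + 5870) = (3 - 218)**2 + (18681 + 16644)/(58*(-285) + 5870) = (-215)**2 + 35325/(-16530 + 5870) = 46225 + 35325/(-10660) = 46225 + 35325*(-1/10660) = 46225 - 7065/2132 = 98544635/2132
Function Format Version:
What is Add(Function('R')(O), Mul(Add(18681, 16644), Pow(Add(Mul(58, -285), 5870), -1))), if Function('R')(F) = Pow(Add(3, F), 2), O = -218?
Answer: Rational(98544635, 2132) ≈ 46222.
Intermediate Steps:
Add(Function('R')(O), Mul(Add(18681, 16644), Pow(Add(Mul(58, -285), 5870), -1))) = Add(Pow(Add(3, -218), 2), Mul(Add(18681, 16644), Pow(Add(Mul(58, -285), 5870), -1))) = Add(Pow(-215, 2), Mul(35325, Pow(Add(-16530, 5870), -1))) = Add(46225, Mul(35325, Pow(-10660, -1))) = Add(46225, Mul(35325, Rational(-1, 10660))) = Add(46225, Rational(-7065, 2132)) = Rational(98544635, 2132)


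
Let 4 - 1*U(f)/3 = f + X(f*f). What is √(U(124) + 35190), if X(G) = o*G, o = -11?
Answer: √542238 ≈ 736.37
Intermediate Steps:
X(G) = -11*G
U(f) = 12 - 3*f + 33*f² (U(f) = 12 - 3*(f - 11*f*f) = 12 - 3*(f - 11*f²) = 12 + (-3*f + 33*f²) = 12 - 3*f + 33*f²)
√(U(124) + 35190) = √((12 - 3*124 + 33*124²) + 35190) = √((12 - 372 + 33*15376) + 35190) = √((12 - 372 + 507408) + 35190) = √(507048 + 35190) = √542238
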